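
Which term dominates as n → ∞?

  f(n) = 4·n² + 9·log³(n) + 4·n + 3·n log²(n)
4·n²

Looking at each term:
  - 4·n² is O(n²)
  - 9·log³(n) is O(log³ n)
  - 4·n is O(n)
  - 3·n log²(n) is O(n log² n)

The term 4·n² (O(n²)) grows fastest and dominates all others.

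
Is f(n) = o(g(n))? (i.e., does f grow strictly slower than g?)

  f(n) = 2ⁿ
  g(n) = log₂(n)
False

f(n) = 2ⁿ is O(2ⁿ), and g(n) = log₂(n) is O(log n).
Since O(2ⁿ) grows faster than or equal to O(log n), f(n) = o(g(n)) is false.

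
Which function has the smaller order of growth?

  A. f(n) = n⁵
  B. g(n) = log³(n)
B

f(n) = n⁵ is O(n⁵), while g(n) = log³(n) is O(log³ n).
Since O(log³ n) grows slower than O(n⁵), g(n) is dominated.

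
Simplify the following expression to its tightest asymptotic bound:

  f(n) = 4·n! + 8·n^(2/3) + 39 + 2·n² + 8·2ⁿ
Θ(n!)

Order the terms by growth rate: 39 ≺ 8·n^(2/3) ≺ 2·n² ≺ 8·2ⁿ ≺ 4·n!.
The fastest-growing term 4·n! dominates as n → ∞; dropping its constant factor gives Θ(n!).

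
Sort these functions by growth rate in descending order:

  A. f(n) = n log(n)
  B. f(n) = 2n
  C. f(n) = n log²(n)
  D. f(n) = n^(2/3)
C > A > B > D

Comparing growth rates:
C = n log²(n) is O(n log² n)
A = n log(n) is O(n log n)
B = 2n is O(n)
D = n^(2/3) is O(n^(2/3))

Therefore, the order from fastest to slowest is: C > A > B > D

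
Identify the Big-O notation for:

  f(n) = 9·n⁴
O(n⁴)

The dominant term in 9·n⁴ is 9·n⁴, which is Θ(n⁴).
Constants are absorbed, so the tightest bound is O(n⁴).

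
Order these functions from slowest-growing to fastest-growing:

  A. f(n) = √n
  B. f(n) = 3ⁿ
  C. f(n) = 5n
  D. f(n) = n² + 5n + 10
A < C < D < B

Comparing growth rates:
A = √n is O(√n)
C = 5n is O(n)
D = n² + 5n + 10 is O(n²)
B = 3ⁿ is O(3ⁿ)

Therefore, the order from slowest to fastest is: A < C < D < B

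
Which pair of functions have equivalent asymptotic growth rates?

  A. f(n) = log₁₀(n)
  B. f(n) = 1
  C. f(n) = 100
B and C

Examining each function:
  A. log₁₀(n) is O(log n)
  B. 1 is O(1)
  C. 100 is O(1)

Functions B and C both have the same complexity class.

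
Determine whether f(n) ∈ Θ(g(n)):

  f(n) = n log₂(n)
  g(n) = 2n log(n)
True

f(n) = n log₂(n) and g(n) = 2n log(n) are both O(n log n).
Since they have the same asymptotic growth rate, f(n) = Θ(g(n)) is true.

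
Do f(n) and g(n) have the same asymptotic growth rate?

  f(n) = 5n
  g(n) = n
True

f(n) = 5n and g(n) = n are both O(n).
Since they have the same asymptotic growth rate, f(n) = Θ(g(n)) is true.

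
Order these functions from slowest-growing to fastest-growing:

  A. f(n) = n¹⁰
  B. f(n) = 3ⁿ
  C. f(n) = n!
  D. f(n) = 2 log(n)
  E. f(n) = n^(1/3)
D < E < A < B < C

Comparing growth rates:
D = 2 log(n) is O(log n)
E = n^(1/3) is O(n^(1/3))
A = n¹⁰ is O(n¹⁰)
B = 3ⁿ is O(3ⁿ)
C = n! is O(n!)

Therefore, the order from slowest to fastest is: D < E < A < B < C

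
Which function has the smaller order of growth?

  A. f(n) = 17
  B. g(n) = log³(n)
A

f(n) = 17 is O(1), while g(n) = log³(n) is O(log³ n).
Since O(1) grows slower than O(log³ n), f(n) is dominated.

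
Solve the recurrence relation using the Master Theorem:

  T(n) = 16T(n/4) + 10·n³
Θ(n³)

Master Theorem: a = 16, b = 4, f(n) = 10·n³.
Compute the critical exponent d = log₄(16) = 2.
Compare f(n) = Θ(n³) against n^d:
  k = 3 > d = 2, so f(n) = Ω(n^(d+ε)) — Case 3.
  Regularity: a·(n/b)^3/n^3 = a/b^3 = 16/64 < 1 ✓.
  The top-level work dominates: T(n) = Θ(f(n)) = Θ(n³).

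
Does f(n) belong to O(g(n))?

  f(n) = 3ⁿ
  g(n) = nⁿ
True

f(n) = 3ⁿ is O(3ⁿ), and g(n) = nⁿ is O(nⁿ).
Since O(3ⁿ) ⊆ O(nⁿ) (f grows no faster than g), f(n) = O(g(n)) is true.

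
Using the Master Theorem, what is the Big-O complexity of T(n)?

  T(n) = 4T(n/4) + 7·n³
Θ(n³)

Master Theorem: a = 4, b = 4, f(n) = 7·n³.
Compute the critical exponent d = log₄(4) = 1.
Compare f(n) = Θ(n³) against n^d:
  k = 3 > d = 1, so f(n) = Ω(n^(d+ε)) — Case 3.
  Regularity: a·(n/b)^3/n^3 = a/b^3 = 4/64 < 1 ✓.
  The top-level work dominates: T(n) = Θ(f(n)) = Θ(n³).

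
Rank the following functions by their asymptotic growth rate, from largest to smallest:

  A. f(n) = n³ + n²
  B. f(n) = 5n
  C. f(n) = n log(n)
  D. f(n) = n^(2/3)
A > C > B > D

Comparing growth rates:
A = n³ + n² is O(n³)
C = n log(n) is O(n log n)
B = 5n is O(n)
D = n^(2/3) is O(n^(2/3))

Therefore, the order from fastest to slowest is: A > C > B > D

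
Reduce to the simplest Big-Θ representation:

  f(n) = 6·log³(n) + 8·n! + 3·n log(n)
Θ(n!)

Order the terms by growth rate: 6·log³(n) ≺ 3·n log(n) ≺ 8·n!.
The fastest-growing term 8·n! dominates as n → ∞; dropping its constant factor gives Θ(n!).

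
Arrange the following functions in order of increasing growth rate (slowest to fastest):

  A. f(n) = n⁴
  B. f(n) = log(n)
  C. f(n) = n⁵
B < A < C

Comparing growth rates:
B = log(n) is O(log n)
A = n⁴ is O(n⁴)
C = n⁵ is O(n⁵)

Therefore, the order from slowest to fastest is: B < A < C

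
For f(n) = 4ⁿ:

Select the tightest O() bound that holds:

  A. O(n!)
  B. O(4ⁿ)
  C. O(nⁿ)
B

f(n) = 4ⁿ is O(4ⁿ).
All listed options are valid Big-O bounds (upper bounds),
but O(4ⁿ) is the tightest (smallest valid bound).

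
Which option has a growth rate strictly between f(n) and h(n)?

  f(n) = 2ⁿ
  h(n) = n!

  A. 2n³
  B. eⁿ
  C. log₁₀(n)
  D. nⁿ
B

We need g(n) with 2ⁿ = o(g(n)) and g(n) = o(n!), i.e. O(2ⁿ) ≺ g ≺ O(n!).
Check each option:
  A. 2n³ — O(n³) does not grow strictly faster than f(n)
  B. eⁿ — O(eⁿ) is strictly between O(2ⁿ) and O(n!) ✓
  C. log₁₀(n) — O(log n) does not grow strictly faster than f(n)
  D. nⁿ — O(nⁿ) does not grow strictly slower than h(n)

Only option B (eⁿ) lies strictly between.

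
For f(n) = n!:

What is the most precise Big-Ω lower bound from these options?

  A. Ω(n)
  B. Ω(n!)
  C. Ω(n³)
B

f(n) = n! is Ω(n!).
All listed options are valid Big-Ω bounds (lower bounds),
but Ω(n!) is the tightest (largest valid bound).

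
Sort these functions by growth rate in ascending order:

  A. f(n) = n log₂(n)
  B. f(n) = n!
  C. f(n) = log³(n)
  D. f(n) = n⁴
C < A < D < B

Comparing growth rates:
C = log³(n) is O(log³ n)
A = n log₂(n) is O(n log n)
D = n⁴ is O(n⁴)
B = n! is O(n!)

Therefore, the order from slowest to fastest is: C < A < D < B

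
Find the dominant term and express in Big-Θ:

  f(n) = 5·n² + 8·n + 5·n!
Θ(n!)

Order the terms by growth rate: 8·n ≺ 5·n² ≺ 5·n!.
The fastest-growing term 5·n! dominates as n → ∞; dropping its constant factor gives Θ(n!).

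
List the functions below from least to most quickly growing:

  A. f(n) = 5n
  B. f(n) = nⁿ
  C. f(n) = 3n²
A < C < B

Comparing growth rates:
A = 5n is O(n)
C = 3n² is O(n²)
B = nⁿ is O(nⁿ)

Therefore, the order from slowest to fastest is: A < C < B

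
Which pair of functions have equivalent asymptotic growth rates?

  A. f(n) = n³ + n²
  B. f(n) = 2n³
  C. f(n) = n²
A and B

Examining each function:
  A. n³ + n² is O(n³)
  B. 2n³ is O(n³)
  C. n² is O(n²)

Functions A and B both have the same complexity class.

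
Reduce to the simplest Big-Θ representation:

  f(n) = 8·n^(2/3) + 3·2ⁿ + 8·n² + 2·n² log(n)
Θ(2ⁿ)

Order the terms by growth rate: 8·n^(2/3) ≺ 8·n² ≺ 2·n² log(n) ≺ 3·2ⁿ.
The fastest-growing term 3·2ⁿ dominates as n → ∞; dropping its constant factor gives Θ(2ⁿ).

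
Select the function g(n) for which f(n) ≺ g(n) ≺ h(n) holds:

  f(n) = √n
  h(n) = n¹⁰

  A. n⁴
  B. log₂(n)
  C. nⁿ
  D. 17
A

We need g(n) with √n = o(g(n)) and g(n) = o(n¹⁰), i.e. O(√n) ≺ g ≺ O(n¹⁰).
Check each option:
  A. n⁴ — O(n⁴) is strictly between O(√n) and O(n¹⁰) ✓
  B. log₂(n) — O(log n) does not grow strictly faster than f(n)
  C. nⁿ — O(nⁿ) does not grow strictly slower than h(n)
  D. 17 — O(1) does not grow strictly faster than f(n)

Only option A (n⁴) lies strictly between.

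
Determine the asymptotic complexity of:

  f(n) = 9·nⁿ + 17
O(nⁿ)

The dominant term in 9·nⁿ + 17 is 9·nⁿ, which is Θ(nⁿ).
Lower-order terms (17) are asymptotically negligible.
Constants are absorbed, so the tightest bound is O(nⁿ).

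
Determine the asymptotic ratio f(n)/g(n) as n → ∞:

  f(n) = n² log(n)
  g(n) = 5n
∞

Since n² log(n) (O(n² log n)) grows faster than 5n (O(n)),
the ratio f(n)/g(n) → ∞ as n → ∞.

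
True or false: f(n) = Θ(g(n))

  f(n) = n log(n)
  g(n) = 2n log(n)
True

f(n) = n log(n) and g(n) = 2n log(n) are both O(n log n).
Since they have the same asymptotic growth rate, f(n) = Θ(g(n)) is true.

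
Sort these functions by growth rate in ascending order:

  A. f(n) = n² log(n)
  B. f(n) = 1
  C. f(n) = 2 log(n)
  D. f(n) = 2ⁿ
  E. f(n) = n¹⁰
B < C < A < E < D

Comparing growth rates:
B = 1 is O(1)
C = 2 log(n) is O(log n)
A = n² log(n) is O(n² log n)
E = n¹⁰ is O(n¹⁰)
D = 2ⁿ is O(2ⁿ)

Therefore, the order from slowest to fastest is: B < C < A < E < D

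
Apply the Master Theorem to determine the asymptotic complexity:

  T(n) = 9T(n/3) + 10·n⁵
Θ(n⁵)

Master Theorem: a = 9, b = 3, f(n) = 10·n⁵.
Compute the critical exponent d = log₃(9) = 2.
Compare f(n) = Θ(n⁵) against n^d:
  k = 5 > d = 2, so f(n) = Ω(n^(d+ε)) — Case 3.
  Regularity: a·(n/b)^5/n^5 = a/b^5 = 9/243 < 1 ✓.
  The top-level work dominates: T(n) = Θ(f(n)) = Θ(n⁵).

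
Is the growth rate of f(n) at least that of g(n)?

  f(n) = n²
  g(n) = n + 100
True

f(n) = n² is O(n²), and g(n) = n + 100 is O(n).
Since O(n²) grows at least as fast as O(n), f(n) = Ω(g(n)) is true.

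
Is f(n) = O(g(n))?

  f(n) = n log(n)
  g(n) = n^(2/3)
False

f(n) = n log(n) is O(n log n), and g(n) = n^(2/3) is O(n^(2/3)).
Since O(n log n) grows faster than O(n^(2/3)), f(n) = O(g(n)) is false.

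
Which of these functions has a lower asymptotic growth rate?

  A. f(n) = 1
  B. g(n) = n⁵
A

f(n) = 1 is O(1), while g(n) = n⁵ is O(n⁵).
Since O(1) grows slower than O(n⁵), f(n) is dominated.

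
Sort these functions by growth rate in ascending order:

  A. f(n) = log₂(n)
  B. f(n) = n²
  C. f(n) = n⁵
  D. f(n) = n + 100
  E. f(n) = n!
A < D < B < C < E

Comparing growth rates:
A = log₂(n) is O(log n)
D = n + 100 is O(n)
B = n² is O(n²)
C = n⁵ is O(n⁵)
E = n! is O(n!)

Therefore, the order from slowest to fastest is: A < D < B < C < E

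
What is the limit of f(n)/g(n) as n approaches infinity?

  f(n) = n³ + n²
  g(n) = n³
1

Since n³ + n² and n³ have the same growth rate (O(n³)),
the ratio converges to a constant: 1.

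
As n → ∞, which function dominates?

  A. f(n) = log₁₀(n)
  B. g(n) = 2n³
B

f(n) = log₁₀(n) is O(log n), while g(n) = 2n³ is O(n³).
Since O(n³) grows faster than O(log n), g(n) dominates.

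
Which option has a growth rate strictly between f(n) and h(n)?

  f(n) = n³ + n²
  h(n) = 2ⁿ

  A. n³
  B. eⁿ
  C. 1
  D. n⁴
D

We need g(n) with n³ + n² = o(g(n)) and g(n) = o(2ⁿ), i.e. O(n³) ≺ g ≺ O(2ⁿ).
Check each option:
  A. n³ — O(n³) does not grow strictly faster than f(n)
  B. eⁿ — O(eⁿ) does not grow strictly slower than h(n)
  C. 1 — O(1) does not grow strictly faster than f(n)
  D. n⁴ — O(n⁴) is strictly between O(n³) and O(2ⁿ) ✓

Only option D (n⁴) lies strictly between.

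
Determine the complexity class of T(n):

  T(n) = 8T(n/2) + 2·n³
Θ(n³ log n)

Master Theorem: a = 8, b = 2, f(n) = 2·n³.
Compute the critical exponent d = log₂(8) = 3.
Compare f(n) = Θ(n³) against n^d:
  k = 3 = d, so f(n) = Θ(n^d) — Case 2.
  Work is balanced across levels: T(n) = Θ(n^d log n) = Θ(n³ log n).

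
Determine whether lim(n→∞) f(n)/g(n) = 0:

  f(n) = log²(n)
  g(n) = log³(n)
True

f(n) = log²(n) is O(log² n), and g(n) = log³(n) is O(log³ n).
Since O(log² n) grows strictly slower than O(log³ n), f(n) = o(g(n)) is true.
This means lim(n→∞) f(n)/g(n) = 0.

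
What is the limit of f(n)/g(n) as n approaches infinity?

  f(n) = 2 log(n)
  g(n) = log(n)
2

Since 2 log(n) and log(n) have the same growth rate (O(log n)),
the ratio converges to a constant: 2.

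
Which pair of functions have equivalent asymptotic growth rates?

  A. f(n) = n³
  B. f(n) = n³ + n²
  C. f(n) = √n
A and B

Examining each function:
  A. n³ is O(n³)
  B. n³ + n² is O(n³)
  C. √n is O(√n)

Functions A and B both have the same complexity class.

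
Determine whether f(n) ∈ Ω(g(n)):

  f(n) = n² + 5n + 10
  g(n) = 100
True

f(n) = n² + 5n + 10 is O(n²), and g(n) = 100 is O(1).
Since O(n²) grows at least as fast as O(1), f(n) = Ω(g(n)) is true.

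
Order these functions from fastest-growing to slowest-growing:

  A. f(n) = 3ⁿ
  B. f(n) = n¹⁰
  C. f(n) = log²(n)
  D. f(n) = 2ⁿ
A > D > B > C

Comparing growth rates:
A = 3ⁿ is O(3ⁿ)
D = 2ⁿ is O(2ⁿ)
B = n¹⁰ is O(n¹⁰)
C = log²(n) is O(log² n)

Therefore, the order from fastest to slowest is: A > D > B > C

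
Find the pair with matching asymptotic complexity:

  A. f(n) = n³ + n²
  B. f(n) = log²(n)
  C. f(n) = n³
A and C

Examining each function:
  A. n³ + n² is O(n³)
  B. log²(n) is O(log² n)
  C. n³ is O(n³)

Functions A and C both have the same complexity class.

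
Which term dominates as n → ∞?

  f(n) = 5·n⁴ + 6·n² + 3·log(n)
5·n⁴

Looking at each term:
  - 5·n⁴ is O(n⁴)
  - 6·n² is O(n²)
  - 3·log(n) is O(log n)

The term 5·n⁴ (O(n⁴)) grows fastest and dominates all others.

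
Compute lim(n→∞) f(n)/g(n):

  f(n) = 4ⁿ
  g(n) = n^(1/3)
∞

Since 4ⁿ (O(4ⁿ)) grows faster than n^(1/3) (O(n^(1/3))),
the ratio f(n)/g(n) → ∞ as n → ∞.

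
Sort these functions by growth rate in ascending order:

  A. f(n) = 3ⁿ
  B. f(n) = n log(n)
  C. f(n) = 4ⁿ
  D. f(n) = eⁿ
B < D < A < C

Comparing growth rates:
B = n log(n) is O(n log n)
D = eⁿ is O(eⁿ)
A = 3ⁿ is O(3ⁿ)
C = 4ⁿ is O(4ⁿ)

Therefore, the order from slowest to fastest is: B < D < A < C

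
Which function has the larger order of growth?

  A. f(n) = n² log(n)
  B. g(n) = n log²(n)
A

f(n) = n² log(n) is O(n² log n), while g(n) = n log²(n) is O(n log² n).
Since O(n² log n) grows faster than O(n log² n), f(n) dominates.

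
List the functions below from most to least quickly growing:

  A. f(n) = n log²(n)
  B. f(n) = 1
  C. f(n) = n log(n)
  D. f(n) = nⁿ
D > A > C > B

Comparing growth rates:
D = nⁿ is O(nⁿ)
A = n log²(n) is O(n log² n)
C = n log(n) is O(n log n)
B = 1 is O(1)

Therefore, the order from fastest to slowest is: D > A > C > B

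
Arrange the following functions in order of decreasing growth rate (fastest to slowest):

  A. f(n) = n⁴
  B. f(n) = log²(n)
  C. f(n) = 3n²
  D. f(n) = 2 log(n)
A > C > B > D

Comparing growth rates:
A = n⁴ is O(n⁴)
C = 3n² is O(n²)
B = log²(n) is O(log² n)
D = 2 log(n) is O(log n)

Therefore, the order from fastest to slowest is: A > C > B > D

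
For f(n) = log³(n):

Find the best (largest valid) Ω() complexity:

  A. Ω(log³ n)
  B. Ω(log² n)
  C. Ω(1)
A

f(n) = log³(n) is Ω(log³ n).
All listed options are valid Big-Ω bounds (lower bounds),
but Ω(log³ n) is the tightest (largest valid bound).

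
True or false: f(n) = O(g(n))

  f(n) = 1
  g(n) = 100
True

f(n) = 1 and g(n) = 100 are both O(1).
Big-O permits equal growth rates (f ≤ c·g for some c), so f(n) = O(g(n)) is true.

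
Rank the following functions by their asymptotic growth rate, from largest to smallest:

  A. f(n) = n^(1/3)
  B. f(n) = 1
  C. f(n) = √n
C > A > B

Comparing growth rates:
C = √n is O(√n)
A = n^(1/3) is O(n^(1/3))
B = 1 is O(1)

Therefore, the order from fastest to slowest is: C > A > B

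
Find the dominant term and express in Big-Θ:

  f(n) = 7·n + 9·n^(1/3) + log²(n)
Θ(n)

Order the terms by growth rate: log²(n) ≺ 9·n^(1/3) ≺ 7·n.
The fastest-growing term 7·n dominates as n → ∞; dropping its constant factor gives Θ(n).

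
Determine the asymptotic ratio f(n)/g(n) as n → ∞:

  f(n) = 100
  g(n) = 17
100/17

Since 100 and 17 have the same growth rate (O(1)),
the ratio converges to a constant: 100/17.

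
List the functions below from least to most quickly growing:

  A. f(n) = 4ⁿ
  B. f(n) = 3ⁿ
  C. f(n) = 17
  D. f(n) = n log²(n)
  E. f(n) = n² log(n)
C < D < E < B < A

Comparing growth rates:
C = 17 is O(1)
D = n log²(n) is O(n log² n)
E = n² log(n) is O(n² log n)
B = 3ⁿ is O(3ⁿ)
A = 4ⁿ is O(4ⁿ)

Therefore, the order from slowest to fastest is: C < D < E < B < A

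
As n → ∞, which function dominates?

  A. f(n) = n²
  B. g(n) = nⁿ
B

f(n) = n² is O(n²), while g(n) = nⁿ is O(nⁿ).
Since O(nⁿ) grows faster than O(n²), g(n) dominates.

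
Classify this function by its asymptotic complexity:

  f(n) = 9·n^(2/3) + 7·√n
O(n^(2/3))

The dominant term in 9·n^(2/3) + 7·√n is 9·n^(2/3), which is Θ(n^(2/3)).
Lower-order terms (7·√n) are asymptotically negligible.
Constants are absorbed, so the tightest bound is O(n^(2/3)).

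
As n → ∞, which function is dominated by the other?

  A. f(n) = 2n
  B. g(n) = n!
A

f(n) = 2n is O(n), while g(n) = n! is O(n!).
Since O(n) grows slower than O(n!), f(n) is dominated.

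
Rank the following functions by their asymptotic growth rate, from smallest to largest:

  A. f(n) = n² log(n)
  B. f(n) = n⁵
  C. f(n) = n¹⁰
A < B < C

Comparing growth rates:
A = n² log(n) is O(n² log n)
B = n⁵ is O(n⁵)
C = n¹⁰ is O(n¹⁰)

Therefore, the order from slowest to fastest is: A < B < C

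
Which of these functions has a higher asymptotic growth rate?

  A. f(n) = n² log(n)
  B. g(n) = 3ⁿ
B

f(n) = n² log(n) is O(n² log n), while g(n) = 3ⁿ is O(3ⁿ).
Since O(3ⁿ) grows faster than O(n² log n), g(n) dominates.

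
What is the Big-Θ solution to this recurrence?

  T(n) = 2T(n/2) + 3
Θ(n)

Master Theorem: a = 2, b = 2, f(n) = 3.
Compute the critical exponent d = log₂(2) = 1.
Compare f(n) = Θ(1) against n^d:
  k = 0 < d = 1, so f(n) = O(n^(d-ε)) — Case 1.
  The recursion cost dominates: T(n) = Θ(n^d) = Θ(n).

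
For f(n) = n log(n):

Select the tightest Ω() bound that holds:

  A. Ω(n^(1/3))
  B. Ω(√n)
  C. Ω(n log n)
C

f(n) = n log(n) is Ω(n log n).
All listed options are valid Big-Ω bounds (lower bounds),
but Ω(n log n) is the tightest (largest valid bound).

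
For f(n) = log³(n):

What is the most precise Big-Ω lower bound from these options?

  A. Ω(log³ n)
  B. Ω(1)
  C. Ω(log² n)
A

f(n) = log³(n) is Ω(log³ n).
All listed options are valid Big-Ω bounds (lower bounds),
but Ω(log³ n) is the tightest (largest valid bound).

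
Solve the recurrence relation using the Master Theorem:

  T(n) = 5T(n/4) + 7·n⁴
Θ(n⁴)

Master Theorem: a = 5, b = 4, f(n) = 7·n⁴.
Compute the critical exponent d = log₄(5) = 1.161.
Compare f(n) = Θ(n⁴) against n^d:
  k = 4 > d = 1.161, so f(n) = Ω(n^(d+ε)) — Case 3.
  Regularity: a·(n/b)^4/n^4 = a/b^4 = 5/256 < 1 ✓.
  The top-level work dominates: T(n) = Θ(f(n)) = Θ(n⁴).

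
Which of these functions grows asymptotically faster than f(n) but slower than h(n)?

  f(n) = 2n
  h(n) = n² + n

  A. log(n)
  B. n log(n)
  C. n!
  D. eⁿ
B

We need g(n) with 2n = o(g(n)) and g(n) = o(n² + n), i.e. O(n) ≺ g ≺ O(n²).
Check each option:
  A. log(n) — O(log n) does not grow strictly faster than f(n)
  B. n log(n) — O(n log n) is strictly between O(n) and O(n²) ✓
  C. n! — O(n!) does not grow strictly slower than h(n)
  D. eⁿ — O(eⁿ) does not grow strictly slower than h(n)

Only option B (n log(n)) lies strictly between.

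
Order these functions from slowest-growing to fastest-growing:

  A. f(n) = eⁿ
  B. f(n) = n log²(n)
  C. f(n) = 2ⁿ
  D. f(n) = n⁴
B < D < C < A

Comparing growth rates:
B = n log²(n) is O(n log² n)
D = n⁴ is O(n⁴)
C = 2ⁿ is O(2ⁿ)
A = eⁿ is O(eⁿ)

Therefore, the order from slowest to fastest is: B < D < C < A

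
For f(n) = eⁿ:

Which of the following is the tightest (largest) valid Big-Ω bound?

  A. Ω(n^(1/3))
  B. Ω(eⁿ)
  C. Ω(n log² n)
B

f(n) = eⁿ is Ω(eⁿ).
All listed options are valid Big-Ω bounds (lower bounds),
but Ω(eⁿ) is the tightest (largest valid bound).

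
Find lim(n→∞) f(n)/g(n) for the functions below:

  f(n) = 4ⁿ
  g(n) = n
∞

Since 4ⁿ (O(4ⁿ)) grows faster than n (O(n)),
the ratio f(n)/g(n) → ∞ as n → ∞.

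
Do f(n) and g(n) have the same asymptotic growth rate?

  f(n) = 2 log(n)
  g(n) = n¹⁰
False

f(n) = 2 log(n) is O(log n), and g(n) = n¹⁰ is O(n¹⁰).
Since they have different growth rates, f(n) = Θ(g(n)) is false.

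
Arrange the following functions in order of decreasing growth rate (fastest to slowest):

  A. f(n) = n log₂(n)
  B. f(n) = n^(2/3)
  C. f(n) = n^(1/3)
A > B > C

Comparing growth rates:
A = n log₂(n) is O(n log n)
B = n^(2/3) is O(n^(2/3))
C = n^(1/3) is O(n^(1/3))

Therefore, the order from fastest to slowest is: A > B > C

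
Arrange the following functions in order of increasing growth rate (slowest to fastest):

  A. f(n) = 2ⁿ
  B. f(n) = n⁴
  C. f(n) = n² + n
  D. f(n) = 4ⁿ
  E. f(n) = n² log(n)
C < E < B < A < D

Comparing growth rates:
C = n² + n is O(n²)
E = n² log(n) is O(n² log n)
B = n⁴ is O(n⁴)
A = 2ⁿ is O(2ⁿ)
D = 4ⁿ is O(4ⁿ)

Therefore, the order from slowest to fastest is: C < E < B < A < D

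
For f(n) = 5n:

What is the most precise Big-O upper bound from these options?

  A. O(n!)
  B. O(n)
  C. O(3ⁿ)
B

f(n) = 5n is O(n).
All listed options are valid Big-O bounds (upper bounds),
but O(n) is the tightest (smallest valid bound).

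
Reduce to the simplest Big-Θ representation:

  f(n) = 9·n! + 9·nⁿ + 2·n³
Θ(nⁿ)

Order the terms by growth rate: 2·n³ ≺ 9·n! ≺ 9·nⁿ.
The fastest-growing term 9·nⁿ dominates as n → ∞; dropping its constant factor gives Θ(nⁿ).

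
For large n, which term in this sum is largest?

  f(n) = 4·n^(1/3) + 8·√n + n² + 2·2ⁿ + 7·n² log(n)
2·2ⁿ

Looking at each term:
  - 4·n^(1/3) is O(n^(1/3))
  - 8·√n is O(√n)
  - n² is O(n²)
  - 2·2ⁿ is O(2ⁿ)
  - 7·n² log(n) is O(n² log n)

The term 2·2ⁿ (O(2ⁿ)) grows fastest and dominates all others.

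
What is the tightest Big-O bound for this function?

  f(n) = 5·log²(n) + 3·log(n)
O(log² n)

The dominant term in 5·log²(n) + 3·log(n) is 5·log²(n), which is Θ(log² n).
Lower-order terms (3·log(n)) are asymptotically negligible.
Constants are absorbed, so the tightest bound is O(log² n).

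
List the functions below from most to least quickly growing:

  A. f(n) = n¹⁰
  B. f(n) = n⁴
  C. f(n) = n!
C > A > B

Comparing growth rates:
C = n! is O(n!)
A = n¹⁰ is O(n¹⁰)
B = n⁴ is O(n⁴)

Therefore, the order from fastest to slowest is: C > A > B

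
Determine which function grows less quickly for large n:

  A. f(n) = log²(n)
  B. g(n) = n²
A

f(n) = log²(n) is O(log² n), while g(n) = n² is O(n²).
Since O(log² n) grows slower than O(n²), f(n) is dominated.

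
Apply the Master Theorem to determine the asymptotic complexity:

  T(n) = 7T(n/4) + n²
Θ(n²)

Master Theorem: a = 7, b = 4, f(n) = n².
Compute the critical exponent d = log₄(7) = 1.404.
Compare f(n) = Θ(n²) against n^d:
  k = 2 > d = 1.404, so f(n) = Ω(n^(d+ε)) — Case 3.
  Regularity: a·(n/b)^2/n^2 = a/b^2 = 7/16 < 1 ✓.
  The top-level work dominates: T(n) = Θ(f(n)) = Θ(n²).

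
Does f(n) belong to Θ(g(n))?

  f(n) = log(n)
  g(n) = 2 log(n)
True

f(n) = log(n) and g(n) = 2 log(n) are both O(log n).
Since they have the same asymptotic growth rate, f(n) = Θ(g(n)) is true.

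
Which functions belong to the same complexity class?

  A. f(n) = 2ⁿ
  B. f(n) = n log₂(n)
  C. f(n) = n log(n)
B and C

Examining each function:
  A. 2ⁿ is O(2ⁿ)
  B. n log₂(n) is O(n log n)
  C. n log(n) is O(n log n)

Functions B and C both have the same complexity class.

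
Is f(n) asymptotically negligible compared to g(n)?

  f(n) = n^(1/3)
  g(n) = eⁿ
True

f(n) = n^(1/3) is O(n^(1/3)), and g(n) = eⁿ is O(eⁿ).
Since O(n^(1/3)) grows strictly slower than O(eⁿ), f(n) = o(g(n)) is true.
This means lim(n→∞) f(n)/g(n) = 0.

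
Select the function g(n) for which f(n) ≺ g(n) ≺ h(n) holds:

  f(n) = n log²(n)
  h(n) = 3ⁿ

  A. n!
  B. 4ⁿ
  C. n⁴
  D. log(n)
C

We need g(n) with n log²(n) = o(g(n)) and g(n) = o(3ⁿ), i.e. O(n log² n) ≺ g ≺ O(3ⁿ).
Check each option:
  A. n! — O(n!) does not grow strictly slower than h(n)
  B. 4ⁿ — O(4ⁿ) does not grow strictly slower than h(n)
  C. n⁴ — O(n⁴) is strictly between O(n log² n) and O(3ⁿ) ✓
  D. log(n) — O(log n) does not grow strictly faster than f(n)

Only option C (n⁴) lies strictly between.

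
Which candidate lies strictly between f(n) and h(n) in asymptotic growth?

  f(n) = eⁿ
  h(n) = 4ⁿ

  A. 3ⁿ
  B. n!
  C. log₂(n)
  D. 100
A

We need g(n) with eⁿ = o(g(n)) and g(n) = o(4ⁿ), i.e. O(eⁿ) ≺ g ≺ O(4ⁿ).
Check each option:
  A. 3ⁿ — O(3ⁿ) is strictly between O(eⁿ) and O(4ⁿ) ✓
  B. n! — O(n!) does not grow strictly slower than h(n)
  C. log₂(n) — O(log n) does not grow strictly faster than f(n)
  D. 100 — O(1) does not grow strictly faster than f(n)

Only option A (3ⁿ) lies strictly between.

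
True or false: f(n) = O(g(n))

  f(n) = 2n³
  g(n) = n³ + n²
True

f(n) = 2n³ and g(n) = n³ + n² are both O(n³).
Big-O permits equal growth rates (f ≤ c·g for some c), so f(n) = O(g(n)) is true.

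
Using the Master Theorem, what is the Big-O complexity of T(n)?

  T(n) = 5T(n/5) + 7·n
Θ(n log n)

Master Theorem: a = 5, b = 5, f(n) = 7·n.
Compute the critical exponent d = log₅(5) = 1.
Compare f(n) = Θ(n) against n^d:
  k = 1 = d, so f(n) = Θ(n^d) — Case 2.
  Work is balanced across levels: T(n) = Θ(n^d log n) = Θ(n log n).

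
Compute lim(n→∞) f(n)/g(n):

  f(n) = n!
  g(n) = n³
∞

Since n! (O(n!)) grows faster than n³ (O(n³)),
the ratio f(n)/g(n) → ∞ as n → ∞.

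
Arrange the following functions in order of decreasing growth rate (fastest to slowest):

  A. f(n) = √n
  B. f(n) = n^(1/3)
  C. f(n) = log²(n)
A > B > C

Comparing growth rates:
A = √n is O(√n)
B = n^(1/3) is O(n^(1/3))
C = log²(n) is O(log² n)

Therefore, the order from fastest to slowest is: A > B > C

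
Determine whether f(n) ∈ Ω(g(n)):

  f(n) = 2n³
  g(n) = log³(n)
True

f(n) = 2n³ is O(n³), and g(n) = log³(n) is O(log³ n).
Since O(n³) grows at least as fast as O(log³ n), f(n) = Ω(g(n)) is true.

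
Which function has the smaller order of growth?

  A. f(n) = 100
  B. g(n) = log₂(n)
A

f(n) = 100 is O(1), while g(n) = log₂(n) is O(log n).
Since O(1) grows slower than O(log n), f(n) is dominated.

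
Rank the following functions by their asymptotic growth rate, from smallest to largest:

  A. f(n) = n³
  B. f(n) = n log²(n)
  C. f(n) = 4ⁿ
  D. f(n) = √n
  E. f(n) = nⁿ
D < B < A < C < E

Comparing growth rates:
D = √n is O(√n)
B = n log²(n) is O(n log² n)
A = n³ is O(n³)
C = 4ⁿ is O(4ⁿ)
E = nⁿ is O(nⁿ)

Therefore, the order from slowest to fastest is: D < B < A < C < E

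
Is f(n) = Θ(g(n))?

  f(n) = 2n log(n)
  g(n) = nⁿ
False

f(n) = 2n log(n) is O(n log n), and g(n) = nⁿ is O(nⁿ).
Since they have different growth rates, f(n) = Θ(g(n)) is false.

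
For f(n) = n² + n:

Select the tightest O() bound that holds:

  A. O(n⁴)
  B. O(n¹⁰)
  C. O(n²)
C

f(n) = n² + n is O(n²).
All listed options are valid Big-O bounds (upper bounds),
but O(n²) is the tightest (smallest valid bound).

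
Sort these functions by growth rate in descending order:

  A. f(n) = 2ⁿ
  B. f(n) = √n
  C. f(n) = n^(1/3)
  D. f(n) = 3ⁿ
D > A > B > C

Comparing growth rates:
D = 3ⁿ is O(3ⁿ)
A = 2ⁿ is O(2ⁿ)
B = √n is O(√n)
C = n^(1/3) is O(n^(1/3))

Therefore, the order from fastest to slowest is: D > A > B > C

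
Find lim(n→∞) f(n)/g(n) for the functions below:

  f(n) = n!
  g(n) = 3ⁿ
∞

Since n! (O(n!)) grows faster than 3ⁿ (O(3ⁿ)),
the ratio f(n)/g(n) → ∞ as n → ∞.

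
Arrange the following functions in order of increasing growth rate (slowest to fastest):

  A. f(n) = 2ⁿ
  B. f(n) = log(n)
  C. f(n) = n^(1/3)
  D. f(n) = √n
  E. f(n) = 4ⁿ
B < C < D < A < E

Comparing growth rates:
B = log(n) is O(log n)
C = n^(1/3) is O(n^(1/3))
D = √n is O(√n)
A = 2ⁿ is O(2ⁿ)
E = 4ⁿ is O(4ⁿ)

Therefore, the order from slowest to fastest is: B < C < D < A < E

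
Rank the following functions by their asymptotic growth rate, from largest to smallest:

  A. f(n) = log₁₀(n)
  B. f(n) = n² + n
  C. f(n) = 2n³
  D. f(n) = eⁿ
D > C > B > A

Comparing growth rates:
D = eⁿ is O(eⁿ)
C = 2n³ is O(n³)
B = n² + n is O(n²)
A = log₁₀(n) is O(log n)

Therefore, the order from fastest to slowest is: D > C > B > A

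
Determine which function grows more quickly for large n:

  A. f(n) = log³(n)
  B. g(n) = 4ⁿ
B

f(n) = log³(n) is O(log³ n), while g(n) = 4ⁿ is O(4ⁿ).
Since O(4ⁿ) grows faster than O(log³ n), g(n) dominates.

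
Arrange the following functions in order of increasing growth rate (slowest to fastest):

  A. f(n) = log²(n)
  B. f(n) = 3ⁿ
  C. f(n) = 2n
A < C < B

Comparing growth rates:
A = log²(n) is O(log² n)
C = 2n is O(n)
B = 3ⁿ is O(3ⁿ)

Therefore, the order from slowest to fastest is: A < C < B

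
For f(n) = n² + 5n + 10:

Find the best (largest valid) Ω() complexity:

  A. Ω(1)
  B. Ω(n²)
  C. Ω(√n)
B

f(n) = n² + 5n + 10 is Ω(n²).
All listed options are valid Big-Ω bounds (lower bounds),
but Ω(n²) is the tightest (largest valid bound).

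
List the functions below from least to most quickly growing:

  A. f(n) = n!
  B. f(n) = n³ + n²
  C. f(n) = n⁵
B < C < A

Comparing growth rates:
B = n³ + n² is O(n³)
C = n⁵ is O(n⁵)
A = n! is O(n!)

Therefore, the order from slowest to fastest is: B < C < A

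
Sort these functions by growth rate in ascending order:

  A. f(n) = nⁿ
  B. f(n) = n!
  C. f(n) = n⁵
C < B < A

Comparing growth rates:
C = n⁵ is O(n⁵)
B = n! is O(n!)
A = nⁿ is O(nⁿ)

Therefore, the order from slowest to fastest is: C < B < A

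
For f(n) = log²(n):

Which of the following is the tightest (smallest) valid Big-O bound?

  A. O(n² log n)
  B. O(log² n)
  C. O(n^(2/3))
B

f(n) = log²(n) is O(log² n).
All listed options are valid Big-O bounds (upper bounds),
but O(log² n) is the tightest (smallest valid bound).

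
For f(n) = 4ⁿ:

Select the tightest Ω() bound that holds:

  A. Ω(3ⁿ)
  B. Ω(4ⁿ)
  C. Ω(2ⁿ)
B

f(n) = 4ⁿ is Ω(4ⁿ).
All listed options are valid Big-Ω bounds (lower bounds),
but Ω(4ⁿ) is the tightest (largest valid bound).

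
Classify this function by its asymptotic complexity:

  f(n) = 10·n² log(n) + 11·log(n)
O(n² log n)

The dominant term in 10·n² log(n) + 11·log(n) is 10·n² log(n), which is Θ(n² log n).
Lower-order terms (11·log(n)) are asymptotically negligible.
Constants are absorbed, so the tightest bound is O(n² log n).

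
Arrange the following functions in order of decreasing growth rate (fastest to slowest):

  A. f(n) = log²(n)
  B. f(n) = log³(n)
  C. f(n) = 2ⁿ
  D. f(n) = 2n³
C > D > B > A

Comparing growth rates:
C = 2ⁿ is O(2ⁿ)
D = 2n³ is O(n³)
B = log³(n) is O(log³ n)
A = log²(n) is O(log² n)

Therefore, the order from fastest to slowest is: C > D > B > A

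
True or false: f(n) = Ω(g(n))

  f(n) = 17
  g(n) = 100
True

f(n) = 17 and g(n) = 100 are both O(1).
Big-Ω permits equal growth rates (f ≥ c·g for some c > 0), so f(n) = Ω(g(n)) is true.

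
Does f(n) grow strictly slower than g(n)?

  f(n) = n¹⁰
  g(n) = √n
False

f(n) = n¹⁰ is O(n¹⁰), and g(n) = √n is O(√n).
Since O(n¹⁰) grows faster than or equal to O(√n), f(n) = o(g(n)) is false.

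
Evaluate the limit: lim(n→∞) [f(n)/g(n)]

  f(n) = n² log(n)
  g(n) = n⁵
0

Since n² log(n) (O(n² log n)) grows slower than n⁵ (O(n⁵)),
the ratio f(n)/g(n) → 0 as n → ∞.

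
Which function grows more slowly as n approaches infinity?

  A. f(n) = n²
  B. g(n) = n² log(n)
A

f(n) = n² is O(n²), while g(n) = n² log(n) is O(n² log n).
Since O(n²) grows slower than O(n² log n), f(n) is dominated.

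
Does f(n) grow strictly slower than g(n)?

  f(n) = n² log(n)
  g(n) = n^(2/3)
False

f(n) = n² log(n) is O(n² log n), and g(n) = n^(2/3) is O(n^(2/3)).
Since O(n² log n) grows faster than or equal to O(n^(2/3)), f(n) = o(g(n)) is false.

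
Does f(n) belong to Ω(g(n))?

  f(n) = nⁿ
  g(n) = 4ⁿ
True

f(n) = nⁿ is O(nⁿ), and g(n) = 4ⁿ is O(4ⁿ).
Since O(nⁿ) grows at least as fast as O(4ⁿ), f(n) = Ω(g(n)) is true.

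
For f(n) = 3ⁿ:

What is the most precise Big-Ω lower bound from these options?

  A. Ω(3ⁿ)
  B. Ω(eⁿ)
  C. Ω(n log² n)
A

f(n) = 3ⁿ is Ω(3ⁿ).
All listed options are valid Big-Ω bounds (lower bounds),
but Ω(3ⁿ) is the tightest (largest valid bound).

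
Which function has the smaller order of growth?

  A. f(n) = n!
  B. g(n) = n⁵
B

f(n) = n! is O(n!), while g(n) = n⁵ is O(n⁵).
Since O(n⁵) grows slower than O(n!), g(n) is dominated.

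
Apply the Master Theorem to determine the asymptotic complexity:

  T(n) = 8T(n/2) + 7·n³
Θ(n³ log n)

Master Theorem: a = 8, b = 2, f(n) = 7·n³.
Compute the critical exponent d = log₂(8) = 3.
Compare f(n) = Θ(n³) against n^d:
  k = 3 = d, so f(n) = Θ(n^d) — Case 2.
  Work is balanced across levels: T(n) = Θ(n^d log n) = Θ(n³ log n).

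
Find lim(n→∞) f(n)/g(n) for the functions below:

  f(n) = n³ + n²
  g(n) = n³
1

Since n³ + n² and n³ have the same growth rate (O(n³)),
the ratio converges to a constant: 1.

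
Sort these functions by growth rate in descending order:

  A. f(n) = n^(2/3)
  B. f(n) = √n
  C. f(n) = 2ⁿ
C > A > B

Comparing growth rates:
C = 2ⁿ is O(2ⁿ)
A = n^(2/3) is O(n^(2/3))
B = √n is O(√n)

Therefore, the order from fastest to slowest is: C > A > B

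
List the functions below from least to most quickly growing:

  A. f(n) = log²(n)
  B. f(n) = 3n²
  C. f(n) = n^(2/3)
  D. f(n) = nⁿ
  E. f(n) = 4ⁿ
A < C < B < E < D

Comparing growth rates:
A = log²(n) is O(log² n)
C = n^(2/3) is O(n^(2/3))
B = 3n² is O(n²)
E = 4ⁿ is O(4ⁿ)
D = nⁿ is O(nⁿ)

Therefore, the order from slowest to fastest is: A < C < B < E < D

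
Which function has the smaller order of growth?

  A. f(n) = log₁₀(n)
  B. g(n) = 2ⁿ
A

f(n) = log₁₀(n) is O(log n), while g(n) = 2ⁿ is O(2ⁿ).
Since O(log n) grows slower than O(2ⁿ), f(n) is dominated.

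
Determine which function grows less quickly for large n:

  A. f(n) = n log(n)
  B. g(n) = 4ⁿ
A

f(n) = n log(n) is O(n log n), while g(n) = 4ⁿ is O(4ⁿ).
Since O(n log n) grows slower than O(4ⁿ), f(n) is dominated.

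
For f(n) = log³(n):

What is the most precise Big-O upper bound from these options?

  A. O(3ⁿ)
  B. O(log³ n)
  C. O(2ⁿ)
B

f(n) = log³(n) is O(log³ n).
All listed options are valid Big-O bounds (upper bounds),
but O(log³ n) is the tightest (smallest valid bound).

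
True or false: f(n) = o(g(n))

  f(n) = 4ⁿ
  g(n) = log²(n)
False

f(n) = 4ⁿ is O(4ⁿ), and g(n) = log²(n) is O(log² n).
Since O(4ⁿ) grows faster than or equal to O(log² n), f(n) = o(g(n)) is false.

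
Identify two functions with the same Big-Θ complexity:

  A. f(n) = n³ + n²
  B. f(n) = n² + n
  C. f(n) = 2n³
A and C

Examining each function:
  A. n³ + n² is O(n³)
  B. n² + n is O(n²)
  C. 2n³ is O(n³)

Functions A and C both have the same complexity class.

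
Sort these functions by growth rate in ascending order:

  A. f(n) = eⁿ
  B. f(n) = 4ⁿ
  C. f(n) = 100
C < A < B

Comparing growth rates:
C = 100 is O(1)
A = eⁿ is O(eⁿ)
B = 4ⁿ is O(4ⁿ)

Therefore, the order from slowest to fastest is: C < A < B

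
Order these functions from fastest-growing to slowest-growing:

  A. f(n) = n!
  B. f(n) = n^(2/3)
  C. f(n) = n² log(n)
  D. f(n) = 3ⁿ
A > D > C > B

Comparing growth rates:
A = n! is O(n!)
D = 3ⁿ is O(3ⁿ)
C = n² log(n) is O(n² log n)
B = n^(2/3) is O(n^(2/3))

Therefore, the order from fastest to slowest is: A > D > C > B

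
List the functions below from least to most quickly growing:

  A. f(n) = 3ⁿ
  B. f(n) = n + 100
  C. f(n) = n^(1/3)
C < B < A

Comparing growth rates:
C = n^(1/3) is O(n^(1/3))
B = n + 100 is O(n)
A = 3ⁿ is O(3ⁿ)

Therefore, the order from slowest to fastest is: C < B < A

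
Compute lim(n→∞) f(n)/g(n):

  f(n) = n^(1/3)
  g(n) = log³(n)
∞

Since n^(1/3) (O(n^(1/3))) grows faster than log³(n) (O(log³ n)),
the ratio f(n)/g(n) → ∞ as n → ∞.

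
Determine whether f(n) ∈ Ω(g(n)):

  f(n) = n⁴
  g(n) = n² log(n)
True

f(n) = n⁴ is O(n⁴), and g(n) = n² log(n) is O(n² log n).
Since O(n⁴) grows at least as fast as O(n² log n), f(n) = Ω(g(n)) is true.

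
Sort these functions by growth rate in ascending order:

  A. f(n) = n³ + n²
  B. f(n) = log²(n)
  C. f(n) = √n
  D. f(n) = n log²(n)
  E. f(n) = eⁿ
B < C < D < A < E

Comparing growth rates:
B = log²(n) is O(log² n)
C = √n is O(√n)
D = n log²(n) is O(n log² n)
A = n³ + n² is O(n³)
E = eⁿ is O(eⁿ)

Therefore, the order from slowest to fastest is: B < C < D < A < E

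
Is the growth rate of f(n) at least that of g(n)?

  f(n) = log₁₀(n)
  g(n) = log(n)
True

f(n) = log₁₀(n) and g(n) = log(n) are both O(log n).
Big-Ω permits equal growth rates (f ≥ c·g for some c > 0), so f(n) = Ω(g(n)) is true.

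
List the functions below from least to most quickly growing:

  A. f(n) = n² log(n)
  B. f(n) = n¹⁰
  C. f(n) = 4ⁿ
A < B < C

Comparing growth rates:
A = n² log(n) is O(n² log n)
B = n¹⁰ is O(n¹⁰)
C = 4ⁿ is O(4ⁿ)

Therefore, the order from slowest to fastest is: A < B < C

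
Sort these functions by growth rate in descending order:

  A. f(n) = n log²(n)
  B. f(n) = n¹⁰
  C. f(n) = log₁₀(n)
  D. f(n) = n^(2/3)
B > A > D > C

Comparing growth rates:
B = n¹⁰ is O(n¹⁰)
A = n log²(n) is O(n log² n)
D = n^(2/3) is O(n^(2/3))
C = log₁₀(n) is O(log n)

Therefore, the order from fastest to slowest is: B > A > D > C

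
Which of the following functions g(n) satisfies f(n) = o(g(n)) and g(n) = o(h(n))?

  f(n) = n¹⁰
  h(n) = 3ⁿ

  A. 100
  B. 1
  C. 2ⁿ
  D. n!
C

We need g(n) with n¹⁰ = o(g(n)) and g(n) = o(3ⁿ), i.e. O(n¹⁰) ≺ g ≺ O(3ⁿ).
Check each option:
  A. 100 — O(1) does not grow strictly faster than f(n)
  B. 1 — O(1) does not grow strictly faster than f(n)
  C. 2ⁿ — O(2ⁿ) is strictly between O(n¹⁰) and O(3ⁿ) ✓
  D. n! — O(n!) does not grow strictly slower than h(n)

Only option C (2ⁿ) lies strictly between.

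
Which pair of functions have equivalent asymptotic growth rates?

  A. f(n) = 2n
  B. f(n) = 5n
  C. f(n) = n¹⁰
A and B

Examining each function:
  A. 2n is O(n)
  B. 5n is O(n)
  C. n¹⁰ is O(n¹⁰)

Functions A and B both have the same complexity class.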